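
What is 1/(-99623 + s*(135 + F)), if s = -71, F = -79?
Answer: -1/103599 ≈ -9.6526e-6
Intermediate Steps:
1/(-99623 + s*(135 + F)) = 1/(-99623 - 71*(135 - 79)) = 1/(-99623 - 71*56) = 1/(-99623 - 3976) = 1/(-103599) = -1/103599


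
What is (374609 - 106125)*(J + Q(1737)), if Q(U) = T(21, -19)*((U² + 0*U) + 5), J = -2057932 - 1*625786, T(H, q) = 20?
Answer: 15480723540808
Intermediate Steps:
J = -2683718 (J = -2057932 - 625786 = -2683718)
Q(U) = 100 + 20*U² (Q(U) = 20*((U² + 0*U) + 5) = 20*((U² + 0) + 5) = 20*(U² + 5) = 20*(5 + U²) = 100 + 20*U²)
(374609 - 106125)*(J + Q(1737)) = (374609 - 106125)*(-2683718 + (100 + 20*1737²)) = 268484*(-2683718 + (100 + 20*3017169)) = 268484*(-2683718 + (100 + 60343380)) = 268484*(-2683718 + 60343480) = 268484*57659762 = 15480723540808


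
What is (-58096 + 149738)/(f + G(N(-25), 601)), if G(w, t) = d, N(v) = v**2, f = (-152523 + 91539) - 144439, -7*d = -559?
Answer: -320747/718701 ≈ -0.44629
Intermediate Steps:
d = 559/7 (d = -1/7*(-559) = 559/7 ≈ 79.857)
f = -205423 (f = -60984 - 144439 = -205423)
G(w, t) = 559/7
(-58096 + 149738)/(f + G(N(-25), 601)) = (-58096 + 149738)/(-205423 + 559/7) = 91642/(-1437402/7) = 91642*(-7/1437402) = -320747/718701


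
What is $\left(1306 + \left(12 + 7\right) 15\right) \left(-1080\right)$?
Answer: $-1718280$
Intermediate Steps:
$\left(1306 + \left(12 + 7\right) 15\right) \left(-1080\right) = \left(1306 + 19 \cdot 15\right) \left(-1080\right) = \left(1306 + 285\right) \left(-1080\right) = 1591 \left(-1080\right) = -1718280$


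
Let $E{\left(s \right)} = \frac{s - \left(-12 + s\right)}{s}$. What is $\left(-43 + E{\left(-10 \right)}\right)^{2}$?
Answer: $\frac{48841}{25} \approx 1953.6$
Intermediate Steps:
$E{\left(s \right)} = \frac{12}{s}$
$\left(-43 + E{\left(-10 \right)}\right)^{2} = \left(-43 + \frac{12}{-10}\right)^{2} = \left(-43 + 12 \left(- \frac{1}{10}\right)\right)^{2} = \left(-43 - \frac{6}{5}\right)^{2} = \left(- \frac{221}{5}\right)^{2} = \frac{48841}{25}$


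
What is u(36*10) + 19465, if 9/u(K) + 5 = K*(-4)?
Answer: 28126916/1445 ≈ 19465.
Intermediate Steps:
u(K) = 9/(-5 - 4*K) (u(K) = 9/(-5 + K*(-4)) = 9/(-5 - 4*K))
u(36*10) + 19465 = -9/(5 + 4*(36*10)) + 19465 = -9/(5 + 4*360) + 19465 = -9/(5 + 1440) + 19465 = -9/1445 + 19465 = 28126916/1445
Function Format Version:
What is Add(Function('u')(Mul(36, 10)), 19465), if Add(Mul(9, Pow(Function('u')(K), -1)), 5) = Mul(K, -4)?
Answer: Rational(28126916, 1445) ≈ 19465.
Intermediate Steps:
Function('u')(K) = Mul(9, Pow(Add(-5, Mul(-4, K)), -1)) (Function('u')(K) = Mul(9, Pow(Add(-5, Mul(K, -4)), -1)) = Mul(9, Pow(Add(-5, Mul(-4, K)), -1)))
Add(Function('u')(Mul(36, 10)), 19465) = Add(Mul(-9, Pow(Add(5, Mul(4, Mul(36, 10))), -1)), 19465) = Add(Mul(-9, Pow(Add(5, Mul(4, 360)), -1)), 19465) = Add(Mul(-9, Pow(Add(5, 1440), -1)), 19465) = Add(Mul(-9, Pow(1445, -1)), 19465) = Add(Mul(-9, Rational(1, 1445)), 19465) = Add(Rational(-9, 1445), 19465) = Rational(28126916, 1445)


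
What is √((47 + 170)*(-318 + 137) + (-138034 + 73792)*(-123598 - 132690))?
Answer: √16464414419 ≈ 1.2831e+5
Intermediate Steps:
√((47 + 170)*(-318 + 137) + (-138034 + 73792)*(-123598 - 132690)) = √(217*(-181) - 64242*(-256288)) = √(-39277 + 16464453696) = √16464414419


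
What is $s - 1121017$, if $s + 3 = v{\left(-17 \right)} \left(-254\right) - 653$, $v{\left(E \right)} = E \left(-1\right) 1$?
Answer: $-1125991$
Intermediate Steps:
$v{\left(E \right)} = - E$ ($v{\left(E \right)} = - E 1 = - E$)
$s = -4974$ ($s = -3 + \left(\left(-1\right) \left(-17\right) \left(-254\right) - 653\right) = -3 + \left(17 \left(-254\right) - 653\right) = -3 - 4971 = -4974$)
$s - 1121017 = -4974 - 1121017 = -1125991$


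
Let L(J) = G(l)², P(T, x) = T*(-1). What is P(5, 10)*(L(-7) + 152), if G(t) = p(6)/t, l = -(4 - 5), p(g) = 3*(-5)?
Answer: -1885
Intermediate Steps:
p(g) = -15
l = 1 (l = -1*(-1) = 1)
G(t) = -15/t
P(T, x) = -T
L(J) = 225 (L(J) = (-15/1)² = (-15*1)² = (-15)² = 225)
P(5, 10)*(L(-7) + 152) = (-1*5)*(225 + 152) = -5*377 = -1885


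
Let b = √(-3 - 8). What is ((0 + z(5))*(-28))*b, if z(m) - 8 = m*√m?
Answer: I*√11*(-224 - 140*√5) ≈ -1781.2*I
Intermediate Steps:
z(m) = 8 + m^(3/2) (z(m) = 8 + m*√m = 8 + m^(3/2))
b = I*√11 (b = √(-11) = I*√11 ≈ 3.3166*I)
((0 + z(5))*(-28))*b = ((0 + (8 + 5^(3/2)))*(-28))*(I*√11) = ((0 + (8 + 5*√5))*(-28))*(I*√11) = ((8 + 5*√5)*(-28))*(I*√11) = (-224 - 140*√5)*(I*√11) = I*√11*(-224 - 140*√5)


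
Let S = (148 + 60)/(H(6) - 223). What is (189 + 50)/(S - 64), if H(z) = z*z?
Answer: -44693/12176 ≈ -3.6706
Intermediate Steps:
H(z) = z²
S = -208/187 (S = (148 + 60)/(6² - 223) = 208/(36 - 223) = 208/(-187) = 208*(-1/187) = -208/187 ≈ -1.1123)
(189 + 50)/(S - 64) = (189 + 50)/(-208/187 - 64) = 239/(-12176/187) = 239*(-187/12176) = -44693/12176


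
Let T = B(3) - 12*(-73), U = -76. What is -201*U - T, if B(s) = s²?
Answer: 14391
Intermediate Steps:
T = 885 (T = 3² - 12*(-73) = 9 + 876 = 885)
-201*U - T = -201*(-76) - 1*885 = 15276 - 885 = 14391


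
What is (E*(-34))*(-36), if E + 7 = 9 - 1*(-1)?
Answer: 3672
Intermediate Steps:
E = 3 (E = -7 + (9 - 1*(-1)) = -7 + (9 + 1) = -7 + 10 = 3)
(E*(-34))*(-36) = (3*(-34))*(-36) = -102*(-36) = 3672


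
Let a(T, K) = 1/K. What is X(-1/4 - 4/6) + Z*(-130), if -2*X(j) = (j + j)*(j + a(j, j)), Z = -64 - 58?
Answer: 2283575/144 ≈ 15858.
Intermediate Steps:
Z = -122
X(j) = -j*(j + 1/j) (X(j) = -(j + j)*(j + 1/j)/2 = -2*j*(j + 1/j)/2 = -j*(j + 1/j))
X(-1/4 - 4/6) + Z*(-130) = (-1 - (-1/4 - 4/6)²) - 122*(-130) = (-1 - (-1*¼ - 4*⅙)²) + 15860 = (-1 - (-¼ - ⅔)²) + 15860 = (-1 - (-11/12)²) + 15860 = (-1 - 1*121/144) + 15860 = (-1 - 121/144) + 15860 = -265/144 + 15860 = 2283575/144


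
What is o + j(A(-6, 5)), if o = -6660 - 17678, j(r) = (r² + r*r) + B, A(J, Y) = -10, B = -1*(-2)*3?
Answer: -24132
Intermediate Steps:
B = 6 (B = 2*3 = 6)
j(r) = 6 + 2*r² (j(r) = (r² + r*r) + 6 = (r² + r²) + 6 = 2*r² + 6 = 6 + 2*r²)
o = -24338
o + j(A(-6, 5)) = -24338 + (6 + 2*(-10)²) = -24338 + (6 + 2*100) = -24338 + (6 + 200) = -24338 + 206 = -24132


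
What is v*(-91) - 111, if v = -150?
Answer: 13539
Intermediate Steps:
v*(-91) - 111 = -150*(-91) - 111 = 13650 - 111 = 13539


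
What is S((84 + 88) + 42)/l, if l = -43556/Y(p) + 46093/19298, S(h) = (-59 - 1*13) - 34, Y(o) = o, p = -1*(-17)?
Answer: 34774996/839760107 ≈ 0.041411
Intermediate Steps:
p = 17
S(h) = -106 (S(h) = (-59 - 13) - 34 = -72 - 34 = -106)
l = -839760107/328066 (l = -43556/17 + 46093/19298 = -839760107/328066 ≈ -2559.7)
S((84 + 88) + 42)/l = -106/(-839760107/328066) = -106*(-328066/839760107) = 34774996/839760107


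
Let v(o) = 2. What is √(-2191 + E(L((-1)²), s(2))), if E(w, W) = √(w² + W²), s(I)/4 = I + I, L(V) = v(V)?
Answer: √(-2191 + 2*√65) ≈ 46.636*I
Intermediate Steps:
L(V) = 2
s(I) = 8*I (s(I) = 4*(I + I) = 4*(2*I) = 8*I)
E(w, W) = √(W² + w²)
√(-2191 + E(L((-1)²), s(2))) = √(-2191 + √((8*2)² + 2²)) = √(-2191 + √(16² + 4)) = √(-2191 + √(256 + 4)) = √(-2191 + √260) = √(-2191 + 2*√65)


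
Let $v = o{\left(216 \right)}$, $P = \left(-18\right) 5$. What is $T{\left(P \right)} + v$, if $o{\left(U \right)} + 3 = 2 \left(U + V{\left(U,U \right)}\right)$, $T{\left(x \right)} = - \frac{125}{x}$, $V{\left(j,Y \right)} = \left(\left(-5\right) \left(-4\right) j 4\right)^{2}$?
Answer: $\frac{10749550147}{18} \approx 5.972 \cdot 10^{8}$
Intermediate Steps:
$P = -90$
$V{\left(j,Y \right)} = 6400 j^{2}$ ($V{\left(j,Y \right)} = \left(20 j 4\right)^{2} = \left(80 j\right)^{2} = 6400 j^{2}$)
$o{\left(U \right)} = -3 + 2 U + 12800 U^{2}$ ($o{\left(U \right)} = -3 + 2 \left(U + 6400 U^{2}\right) = -3 + \left(2 U + 12800 U^{2}\right) = -3 + 2 U + 12800 U^{2}$)
$v = 597197229$ ($v = -3 + 2 \cdot 216 + 12800 \cdot 216^{2} = -3 + 432 + 12800 \cdot 46656 = -3 + 432 + 597196800 = 597197229$)
$T{\left(P \right)} + v = - \frac{125}{-90} + 597197229 = \left(-125\right) \left(- \frac{1}{90}\right) + 597197229 = \frac{25}{18} + 597197229 = \frac{10749550147}{18}$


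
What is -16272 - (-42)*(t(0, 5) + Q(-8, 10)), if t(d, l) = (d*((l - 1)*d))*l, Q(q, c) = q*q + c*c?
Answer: -9384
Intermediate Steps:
Q(q, c) = c**2 + q**2 (Q(q, c) = q**2 + c**2 = c**2 + q**2)
t(d, l) = l*d**2*(-1 + l) (t(d, l) = (d*((-1 + l)*d))*l = (d*(d*(-1 + l)))*l = (d**2*(-1 + l))*l = l*d**2*(-1 + l))
-16272 - (-42)*(t(0, 5) + Q(-8, 10)) = -16272 - (-42)*(5*0**2*(-1 + 5) + (10**2 + (-8)**2)) = -16272 - (-42)*(5*0*4 + (100 + 64)) = -16272 - (-42)*(0 + 164) = -16272 - (-42)*164 = -16272 - 1*(-6888) = -16272 + 6888 = -9384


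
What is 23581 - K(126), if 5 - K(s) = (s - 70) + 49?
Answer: 23681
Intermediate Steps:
K(s) = 26 - s (K(s) = 5 - ((s - 70) + 49) = 5 - ((-70 + s) + 49) = 5 - (-21 + s) = 5 + (21 - s) = 26 - s)
23581 - K(126) = 23581 - (26 - 1*126) = 23581 - (26 - 126) = 23581 - 1*(-100) = 23581 + 100 = 23681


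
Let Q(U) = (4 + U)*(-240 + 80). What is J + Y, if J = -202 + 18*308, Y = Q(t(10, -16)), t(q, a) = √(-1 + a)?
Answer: 4702 - 160*I*√17 ≈ 4702.0 - 659.7*I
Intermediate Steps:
Q(U) = -640 - 160*U (Q(U) = (4 + U)*(-160) = -640 - 160*U)
Y = -640 - 160*I*√17 (Y = -640 - 160*√(-1 - 16) = -640 - 160*I*√17 ≈ -640.0 - 659.7*I)
J = 5342 (J = -202 + 5544 = 5342)
J + Y = 5342 + (-640 - 160*I*√17) = 4702 - 160*I*√17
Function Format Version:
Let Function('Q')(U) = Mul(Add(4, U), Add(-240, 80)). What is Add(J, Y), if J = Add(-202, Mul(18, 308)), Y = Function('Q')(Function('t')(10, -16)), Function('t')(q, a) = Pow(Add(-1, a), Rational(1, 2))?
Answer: Add(4702, Mul(-160, I, Pow(17, Rational(1, 2)))) ≈ Add(4702.0, Mul(-659.70, I))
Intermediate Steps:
Function('Q')(U) = Add(-640, Mul(-160, U)) (Function('Q')(U) = Mul(Add(4, U), -160) = Add(-640, Mul(-160, U)))
Y = Add(-640, Mul(-160, I, Pow(17, Rational(1, 2)))) (Y = Add(-640, Mul(-160, Pow(Add(-1, -16), Rational(1, 2)))) = Add(-640, Mul(-160, Pow(-17, Rational(1, 2)))) = Add(-640, Mul(-160, Mul(I, Pow(17, Rational(1, 2))))) = Add(-640, Mul(-160, I, Pow(17, Rational(1, 2)))) ≈ Add(-640.00, Mul(-659.70, I)))
J = 5342 (J = Add(-202, 5544) = 5342)
Add(J, Y) = Add(5342, Add(-640, Mul(-160, I, Pow(17, Rational(1, 2))))) = Add(4702, Mul(-160, I, Pow(17, Rational(1, 2))))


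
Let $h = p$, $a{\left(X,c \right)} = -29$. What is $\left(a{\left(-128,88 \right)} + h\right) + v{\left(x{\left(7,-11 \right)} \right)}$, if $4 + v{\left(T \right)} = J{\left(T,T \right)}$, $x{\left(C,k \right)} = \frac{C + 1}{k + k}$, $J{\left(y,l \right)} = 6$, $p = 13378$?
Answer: $13351$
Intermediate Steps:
$x{\left(C,k \right)} = \frac{1 + C}{2 k}$
$v{\left(T \right)} = 2$ ($v{\left(T \right)} = -4 + 6 = 2$)
$h = 13378$
$\left(a{\left(-128,88 \right)} + h\right) + v{\left(x{\left(7,-11 \right)} \right)} = \left(-29 + 13378\right) + 2 = 13349 + 2 = 13351$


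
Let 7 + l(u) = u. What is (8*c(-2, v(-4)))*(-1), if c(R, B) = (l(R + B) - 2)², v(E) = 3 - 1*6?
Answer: -1568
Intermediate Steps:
l(u) = -7 + u
v(E) = -3 (v(E) = 3 - 6 = -3)
c(R, B) = (-9 + B + R)² (c(R, B) = ((-7 + (R + B)) - 2)² = ((-7 + (B + R)) - 2)² = ((-7 + B + R) - 2)² = (-9 + B + R)²)
(8*c(-2, v(-4)))*(-1) = (8*(-9 - 3 - 2)²)*(-1) = (8*(-14)²)*(-1) = (8*196)*(-1) = 1568*(-1) = -1568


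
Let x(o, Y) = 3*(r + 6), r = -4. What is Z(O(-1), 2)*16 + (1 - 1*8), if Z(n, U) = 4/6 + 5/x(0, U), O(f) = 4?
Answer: 17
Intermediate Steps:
x(o, Y) = 6 (x(o, Y) = 3*(-4 + 6) = 3*2 = 6)
Z(n, U) = 3/2 (Z(n, U) = 4/6 + 5/6 = 4*(⅙) + 5*(⅙) = ⅔ + ⅚ = 3/2)
Z(O(-1), 2)*16 + (1 - 1*8) = (3/2)*16 + (1 - 1*8) = 24 + (1 - 8) = 24 - 7 = 17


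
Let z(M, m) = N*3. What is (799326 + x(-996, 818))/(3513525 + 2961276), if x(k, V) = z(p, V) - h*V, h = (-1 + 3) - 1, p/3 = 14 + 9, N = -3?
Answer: 798499/6474801 ≈ 0.12332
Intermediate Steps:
p = 69 (p = 3*(14 + 9) = 3*23 = 69)
h = 1 (h = 2 - 1 = 1)
z(M, m) = -9 (z(M, m) = -3*3 = -9)
x(k, V) = -9 - V
(799326 + x(-996, 818))/(3513525 + 2961276) = (799326 + (-9 - 1*818))/(3513525 + 2961276) = (799326 + (-9 - 818))/6474801 = (799326 - 827)*(1/6474801) = 798499*(1/6474801) = 798499/6474801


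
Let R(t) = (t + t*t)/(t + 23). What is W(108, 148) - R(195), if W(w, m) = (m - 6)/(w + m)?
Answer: -2438341/13952 ≈ -174.77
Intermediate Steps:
W(w, m) = (-6 + m)/(m + w)
R(t) = (t + t²)/(23 + t)
W(108, 148) - R(195) = (-6 + 148)/(148 + 108) - 195*(1 + 195)/(23 + 195) = 142/256 - 195*196/218 = (1/256)*142 - 195*196/218 = 71/128 - 1*19110/109 = 71/128 - 19110/109 = -2438341/13952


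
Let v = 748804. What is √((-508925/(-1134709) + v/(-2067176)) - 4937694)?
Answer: 3*I*√188662497754317901168033943502/586410802946 ≈ 2222.1*I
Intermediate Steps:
√((-508925/(-1134709) + v/(-2067176)) - 4937694) = √((-508925/(-1134709) + 748804/(-2067176)) - 4937694) = √((-508925*(-1/1134709) + 748804*(-1/2067176)) - 4937694) = √((508925/1134709 - 187201/516794) - 4937694) = √(50590726941/586410802946 - 4937694) = √(-2895517052650919583/586410802946) = 3*I*√188662497754317901168033943502/586410802946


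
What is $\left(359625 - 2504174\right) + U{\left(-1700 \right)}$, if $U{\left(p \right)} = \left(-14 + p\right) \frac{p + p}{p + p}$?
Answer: $-2146263$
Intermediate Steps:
$U{\left(p \right)} = -14 + p$ ($U{\left(p \right)} = \left(-14 + p\right) \frac{2 p}{2 p} = \left(-14 + p\right) 2 p \frac{1}{2 p} = \left(-14 + p\right) 1 = -14 + p$)
$\left(359625 - 2504174\right) + U{\left(-1700 \right)} = \left(359625 - 2504174\right) - 1714 = -2144549 - 1714 = -2146263$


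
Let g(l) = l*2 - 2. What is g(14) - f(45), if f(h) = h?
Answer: -19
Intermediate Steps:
g(l) = -2 + 2*l (g(l) = 2*l - 2 = -2 + 2*l)
g(14) - f(45) = (-2 + 2*14) - 1*45 = (-2 + 28) - 45 = 26 - 45 = -19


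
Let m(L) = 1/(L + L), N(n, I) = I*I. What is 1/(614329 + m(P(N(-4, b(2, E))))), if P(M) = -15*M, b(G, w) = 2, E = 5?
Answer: 120/73719479 ≈ 1.6278e-6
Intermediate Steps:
N(n, I) = I²
m(L) = 1/(2*L)
1/(614329 + m(P(N(-4, b(2, E))))) = 1/(614329 + 1/(2*((-15*2²)))) = 1/(614329 + 1/(2*((-15*4)))) = 1/(614329 + (½)/(-60)) = 1/(614329 + (½)*(-1/60)) = 1/(614329 - 1/120) = 1/(73719479/120) = 120/73719479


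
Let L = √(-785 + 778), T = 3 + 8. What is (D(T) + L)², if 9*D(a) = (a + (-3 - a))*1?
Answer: (1 - 3*I*√7)²/9 ≈ -6.8889 - 1.7638*I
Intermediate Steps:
T = 11
L = I*√7 (L = √(-7) = I*√7 ≈ 2.6458*I)
D(a) = -⅓ (D(a) = ((a + (-3 - a))*1)/9 = (-3*1)/9 = (⅑)*(-3) = -⅓)
(D(T) + L)² = (-⅓ + I*√7)²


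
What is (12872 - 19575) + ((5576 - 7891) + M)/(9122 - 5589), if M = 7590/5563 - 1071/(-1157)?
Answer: -152439559813871/22739769403 ≈ -6703.7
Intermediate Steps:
M = 14739603/6436391 (M = 7590*(1/5563) - 1071*(-1/1157) = 7590/5563 + 1071/1157 = 14739603/6436391 ≈ 2.2900)
(12872 - 19575) + ((5576 - 7891) + M)/(9122 - 5589) = (12872 - 19575) + ((5576 - 7891) + 14739603/6436391)/(9122 - 5589) = -6703 + (-2315 + 14739603/6436391)/3533 = -6703 - 14885505562/6436391*1/3533 = -6703 - 14885505562/22739769403 = -152439559813871/22739769403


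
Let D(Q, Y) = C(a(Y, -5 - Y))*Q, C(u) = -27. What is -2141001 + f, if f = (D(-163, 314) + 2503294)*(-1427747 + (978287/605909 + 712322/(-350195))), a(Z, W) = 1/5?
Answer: -151940551264218691982953/42437260451 ≈ -3.5804e+12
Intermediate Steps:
a(Z, W) = 1/5
D(Q, Y) = -27*Q
f = -151940460406001629131502/42437260451 (f = (-27*(-163) + 2503294)*(-1427747 + (978287/605909 + 712322/(-350195))) = (4401 + 2503294)*(-1427747 + (978287*(1/605909) + 712322*(-1/350195))) = 2507695*(-1427747 + (978287/605909 - 712322/350195)) = 2507695*(-1427747 - 89011094733/212186302255) = 2507695*(-302948445496764218/212186302255) = -151940460406001629131502/42437260451 ≈ -3.5804e+12)
-2141001 + f = -2141001 - 151940460406001629131502/42437260451 = -151940551264218691982953/42437260451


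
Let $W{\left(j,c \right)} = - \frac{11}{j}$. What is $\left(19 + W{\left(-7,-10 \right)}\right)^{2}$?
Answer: $\frac{20736}{49} \approx 423.18$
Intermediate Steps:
$\left(19 + W{\left(-7,-10 \right)}\right)^{2} = \left(19 - \frac{11}{-7}\right)^{2} = \left(19 - - \frac{11}{7}\right)^{2} = \left(19 + \frac{11}{7}\right)^{2} = \left(\frac{144}{7}\right)^{2} = \frac{20736}{49}$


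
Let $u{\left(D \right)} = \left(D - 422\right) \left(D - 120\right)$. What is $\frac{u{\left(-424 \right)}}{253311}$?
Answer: $\frac{153408}{84437} \approx 1.8168$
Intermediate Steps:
$u{\left(D \right)} = \left(-422 + D\right) \left(-120 + D\right)$
$\frac{u{\left(-424 \right)}}{253311} = \frac{50640 + \left(-424\right)^{2} - -229808}{253311} = \left(50640 + 179776 + 229808\right) \frac{1}{253311} = 460224 \cdot \frac{1}{253311} = \frac{153408}{84437}$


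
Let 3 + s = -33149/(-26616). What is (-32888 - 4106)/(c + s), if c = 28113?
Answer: -984632304/748208909 ≈ -1.3160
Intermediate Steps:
s = -46699/26616 (s = -3 - 33149/(-26616) = -3 - 33149*(-1/26616) = -3 + 33149/26616 = -46699/26616 ≈ -1.7545)
(-32888 - 4106)/(c + s) = (-32888 - 4106)/(28113 - 46699/26616) = -36994/748208909/26616 = -36994*26616/748208909 = -984632304/748208909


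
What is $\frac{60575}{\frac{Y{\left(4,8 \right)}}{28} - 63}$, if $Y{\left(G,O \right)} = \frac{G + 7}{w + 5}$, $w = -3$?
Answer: $- \frac{3392200}{3517} \approx -964.52$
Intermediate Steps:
$Y{\left(G,O \right)} = \frac{7}{2} + \frac{G}{2}$ ($Y{\left(G,O \right)} = \frac{G + 7}{-3 + 5} = \frac{7 + G}{2} = \left(7 + G\right) \frac{1}{2} = \frac{7}{2} + \frac{G}{2}$)
$\frac{60575}{\frac{Y{\left(4,8 \right)}}{28} - 63} = \frac{60575}{\frac{\frac{7}{2} + \frac{1}{2} \cdot 4}{28} - 63} = \frac{60575}{\frac{\frac{7}{2} + 2}{28} - 63} = \frac{60575}{\frac{1}{28} \cdot \frac{11}{2} - 63} = \frac{60575}{\frac{11}{56} - 63} = \frac{60575}{- \frac{3517}{56}} = 60575 \left(- \frac{56}{3517}\right) = - \frac{3392200}{3517}$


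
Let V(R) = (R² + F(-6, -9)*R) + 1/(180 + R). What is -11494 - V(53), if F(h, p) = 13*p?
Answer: -1887767/233 ≈ -8102.0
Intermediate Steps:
V(R) = R² + 1/(180 + R) - 117*R (V(R) = (R² + (13*(-9))*R) + 1/(180 + R) = (R² - 117*R) + 1/(180 + R) = R² + 1/(180 + R) - 117*R)
-11494 - V(53) = -11494 - (1 + 53³ - 21060*53 + 63*53²)/(180 + 53) = -11494 - (1 + 148877 - 1116180 + 63*2809)/233 = -11494 - (1 + 148877 - 1116180 + 176967)/233 = -11494 - (-790335)/233 = -11494 - 1*(-790335/233) = -11494 + 790335/233 = -1887767/233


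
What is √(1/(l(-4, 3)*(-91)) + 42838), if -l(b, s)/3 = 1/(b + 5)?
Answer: 5*√127706943/273 ≈ 206.97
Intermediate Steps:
l(b, s) = -3/(5 + b) (l(b, s) = -3/(b + 5) = -3/(5 + b))
√(1/(l(-4, 3)*(-91)) + 42838) = √(1/(-3/(5 - 4)*(-91)) + 42838) = √(1/(-3/1*(-91)) + 42838) = √(1/(-3*1*(-91)) + 42838) = √(1/(-3*(-91)) + 42838) = √(1/273 + 42838) = √(11694775/273) = 5*√127706943/273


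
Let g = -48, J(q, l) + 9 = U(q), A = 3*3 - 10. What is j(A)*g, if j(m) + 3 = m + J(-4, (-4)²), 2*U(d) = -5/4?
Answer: 654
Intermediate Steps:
U(d) = -5/8 (U(d) = (-5/4)/2 = (-5*¼)/2 = (½)*(-5/4) = -5/8)
A = -1 (A = 9 - 10 = -1)
J(q, l) = -77/8 (J(q, l) = -9 - 5/8 = -77/8)
j(m) = -101/8 + m (j(m) = -3 + (m - 77/8) = -3 + (-77/8 + m) = -101/8 + m)
j(A)*g = (-101/8 - 1)*(-48) = -109/8*(-48) = 654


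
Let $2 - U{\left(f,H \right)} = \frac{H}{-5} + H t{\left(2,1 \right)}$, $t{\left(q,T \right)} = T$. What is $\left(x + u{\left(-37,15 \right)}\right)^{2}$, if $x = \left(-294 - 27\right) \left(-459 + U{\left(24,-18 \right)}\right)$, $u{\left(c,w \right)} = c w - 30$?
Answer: $\frac{500482672704}{25} \approx 2.0019 \cdot 10^{10}$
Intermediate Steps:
$u{\left(c,w \right)} = -30 + c w$
$U{\left(f,H \right)} = 2 - \frac{4 H}{5}$ ($U{\left(f,H \right)} = 2 - \left(\frac{H}{-5} + H 1\right) = 2 - \left(H \left(- \frac{1}{5}\right) + H\right) = 2 - \left(- \frac{H}{5} + H\right) = 2 - \frac{4 H}{5}$)
$x = \frac{710373}{5}$ ($x = \left(-294 - 27\right) \left(-459 + \left(2 - - \frac{72}{5}\right)\right) = - 321 \left(-459 + \left(2 + \frac{72}{5}\right)\right) = - 321 \left(-459 + \frac{82}{5}\right) = \left(-321\right) \left(- \frac{2213}{5}\right) = \frac{710373}{5} \approx 1.4207 \cdot 10^{5}$)
$\left(x + u{\left(-37,15 \right)}\right)^{2} = \left(\frac{710373}{5} - 585\right)^{2} = \left(\frac{707448}{5}\right)^{2} = \frac{500482672704}{25}$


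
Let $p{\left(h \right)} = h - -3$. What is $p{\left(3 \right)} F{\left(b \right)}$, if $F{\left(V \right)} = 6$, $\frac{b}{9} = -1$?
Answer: $36$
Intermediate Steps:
$p{\left(h \right)} = 3 + h$ ($p{\left(h \right)} = h + 3 = 3 + h$)
$b = -9$ ($b = 9 \left(-1\right) = -9$)
$p{\left(3 \right)} F{\left(b \right)} = \left(3 + 3\right) 6 = 6 \cdot 6 = 36$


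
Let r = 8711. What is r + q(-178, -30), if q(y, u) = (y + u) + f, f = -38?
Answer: 8465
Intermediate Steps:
q(y, u) = -38 + u + y (q(y, u) = (y + u) - 38 = (u + y) - 38 = -38 + u + y)
r + q(-178, -30) = 8711 + (-38 - 30 - 178) = 8711 - 246 = 8465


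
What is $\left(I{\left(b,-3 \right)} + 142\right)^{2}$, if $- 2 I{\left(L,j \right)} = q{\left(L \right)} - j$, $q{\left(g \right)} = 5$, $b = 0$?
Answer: $19044$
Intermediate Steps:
$I{\left(L,j \right)} = - \frac{5}{2} + \frac{j}{2}$ ($I{\left(L,j \right)} = - \frac{5 - j}{2} = - \frac{5}{2} + \frac{j}{2}$)
$\left(I{\left(b,-3 \right)} + 142\right)^{2} = \left(\left(- \frac{5}{2} + \frac{1}{2} \left(-3\right)\right) + 142\right)^{2} = \left(\left(- \frac{5}{2} - \frac{3}{2}\right) + 142\right)^{2} = \left(-4 + 142\right)^{2} = 138^{2} = 19044$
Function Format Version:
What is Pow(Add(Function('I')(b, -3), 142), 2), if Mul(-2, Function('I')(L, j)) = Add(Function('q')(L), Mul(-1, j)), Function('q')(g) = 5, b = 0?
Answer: 19044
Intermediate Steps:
Function('I')(L, j) = Add(Rational(-5, 2), Mul(Rational(1, 2), j)) (Function('I')(L, j) = Mul(Rational(-1, 2), Add(5, Mul(-1, j))) = Add(Rational(-5, 2), Mul(Rational(1, 2), j)))
Pow(Add(Function('I')(b, -3), 142), 2) = Pow(Add(Add(Rational(-5, 2), Mul(Rational(1, 2), -3)), 142), 2) = Pow(Add(Add(Rational(-5, 2), Rational(-3, 2)), 142), 2) = Pow(Add(-4, 142), 2) = Pow(138, 2) = 19044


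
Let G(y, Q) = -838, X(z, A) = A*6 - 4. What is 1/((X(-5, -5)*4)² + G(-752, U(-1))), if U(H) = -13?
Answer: 1/17658 ≈ 5.6632e-5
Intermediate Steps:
X(z, A) = -4 + 6*A (X(z, A) = 6*A - 4 = -4 + 6*A)
1/((X(-5, -5)*4)² + G(-752, U(-1))) = 1/(((-4 + 6*(-5))*4)² - 838) = 1/(((-4 - 30)*4)² - 838) = 1/((-34*4)² - 838) = 1/((-136)² - 838) = 1/(18496 - 838) = 1/17658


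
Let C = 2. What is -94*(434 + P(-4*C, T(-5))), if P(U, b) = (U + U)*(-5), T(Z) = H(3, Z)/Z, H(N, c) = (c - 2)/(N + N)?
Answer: -48316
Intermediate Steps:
H(N, c) = (-2 + c)/(2*N) (H(N, c) = (-2 + c)/((2*N)) = (-2 + c)*(1/(2*N)) = (-2 + c)/(2*N))
T(Z) = (-1/3 + Z/6)/Z (T(Z) = ((1/2)*(-2 + Z)/3)/Z = ((1/2)*(1/3)*(-2 + Z))/Z = (-1/3 + Z/6)/Z)
P(U, b) = -10*U (P(U, b) = (2*U)*(-5) = -10*U)
-94*(434 + P(-4*C, T(-5))) = -94*(434 - (-40)*2) = -94*(434 - 10*(-8)) = -94*(434 + 80) = -94*514 = -48316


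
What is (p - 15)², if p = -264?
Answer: 77841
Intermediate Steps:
(p - 15)² = (-264 - 15)² = (-279)² = 77841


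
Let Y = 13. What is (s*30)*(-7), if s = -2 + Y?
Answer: -2310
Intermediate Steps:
s = 11 (s = -2 + 13 = 11)
(s*30)*(-7) = (11*30)*(-7) = 330*(-7) = -2310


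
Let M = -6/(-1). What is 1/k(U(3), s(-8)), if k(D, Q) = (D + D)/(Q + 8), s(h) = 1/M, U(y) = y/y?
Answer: 49/12 ≈ 4.0833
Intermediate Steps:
M = 6 (M = -6*(-1) = 6)
U(y) = 1
s(h) = 1/6
k(D, Q) = 2*D/(8 + Q) (k(D, Q) = (2*D)/(8 + Q) = 2*D/(8 + Q))
1/k(U(3), s(-8)) = 1/(2*1/(8 + 1/6)) = 1/(2*1/(49/6)) = 1/(2*1*(6/49)) = 1/(12/49) = 49/12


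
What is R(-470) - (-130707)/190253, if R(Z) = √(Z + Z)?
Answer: 130707/190253 + 2*I*√235 ≈ 0.68702 + 30.659*I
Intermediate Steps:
R(Z) = √2*√Z (R(Z) = √(2*Z) = √2*√Z)
R(-470) - (-130707)/190253 = √2*√(-470) - (-130707)/190253 = √2*(I*√470) - (-130707)/190253 = 2*I*√235 - 1*(-130707/190253) = 2*I*√235 + 130707/190253 = 130707/190253 + 2*I*√235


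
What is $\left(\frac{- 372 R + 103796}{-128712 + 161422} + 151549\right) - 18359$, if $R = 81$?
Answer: $\frac{2178359282}{16355} \approx 1.3319 \cdot 10^{5}$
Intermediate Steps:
$\left(\frac{- 372 R + 103796}{-128712 + 161422} + 151549\right) - 18359 = \left(\frac{\left(-372\right) 81 + 103796}{-128712 + 161422} + 151549\right) - 18359 = \left(\frac{-30132 + 103796}{32710} + 151549\right) - 18359 = \left(73664 \cdot \frac{1}{32710} + 151549\right) - 18359 = \left(\frac{36832}{16355} + 151549\right) - 18359 = \frac{2478620727}{16355} - 18359 = \frac{2178359282}{16355}$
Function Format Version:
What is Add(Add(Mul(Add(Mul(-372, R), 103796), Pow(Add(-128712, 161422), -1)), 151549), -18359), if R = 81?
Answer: Rational(2178359282, 16355) ≈ 1.3319e+5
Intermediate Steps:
Add(Add(Mul(Add(Mul(-372, R), 103796), Pow(Add(-128712, 161422), -1)), 151549), -18359) = Add(Add(Mul(Add(Mul(-372, 81), 103796), Pow(Add(-128712, 161422), -1)), 151549), -18359) = Add(Add(Mul(Add(-30132, 103796), Pow(32710, -1)), 151549), -18359) = Add(Add(Mul(73664, Rational(1, 32710)), 151549), -18359) = Add(Add(Rational(36832, 16355), 151549), -18359) = Add(Rational(2478620727, 16355), -18359) = Rational(2178359282, 16355)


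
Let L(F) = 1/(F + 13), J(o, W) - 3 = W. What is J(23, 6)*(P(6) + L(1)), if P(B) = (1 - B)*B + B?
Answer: -3015/14 ≈ -215.36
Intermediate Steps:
P(B) = B + B*(1 - B) (P(B) = B*(1 - B) + B = B + B*(1 - B))
J(o, W) = 3 + W
L(F) = 1/(13 + F)
J(23, 6)*(P(6) + L(1)) = (3 + 6)*(6*(2 - 1*6) + 1/(13 + 1)) = 9*(6*(2 - 6) + 1/14) = 9*(6*(-4) + 1/14) = 9*(-24 + 1/14) = 9*(-335/14) = -3015/14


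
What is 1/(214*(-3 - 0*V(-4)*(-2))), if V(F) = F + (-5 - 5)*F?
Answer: -1/642 ≈ -0.0015576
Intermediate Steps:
V(F) = -9*F (V(F) = F - 10*F = -9*F)
1/(214*(-3 - 0*V(-4)*(-2))) = 1/(214*(-3 - 0*(-9*(-4))*(-2))) = 1/(214*(-3 - 0*36*(-2))) = 1/(214*(-3 - 0*(-2))) = 1/(214*(-3 - 1*0)) = 1/(214*(-3 + 0)) = 1/(214*(-3)) = 1/(-642) = -1/642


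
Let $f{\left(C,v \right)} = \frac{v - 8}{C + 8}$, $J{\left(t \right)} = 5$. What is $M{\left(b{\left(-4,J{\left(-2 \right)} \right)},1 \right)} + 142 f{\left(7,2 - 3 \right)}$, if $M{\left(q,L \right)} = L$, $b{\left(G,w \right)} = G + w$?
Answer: $- \frac{421}{5} \approx -84.2$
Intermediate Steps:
$f{\left(C,v \right)} = \frac{-8 + v}{8 + C}$
$M{\left(b{\left(-4,J{\left(-2 \right)} \right)},1 \right)} + 142 f{\left(7,2 - 3 \right)} = 1 + 142 \frac{-8 + \left(2 - 3\right)}{8 + 7} = 1 + 142 \frac{-8 + \left(2 - 3\right)}{15} = 1 + 142 \frac{-8 - 1}{15} = 1 + 142 \cdot \frac{1}{15} \left(-9\right) = 1 + 142 \left(- \frac{3}{5}\right) = 1 - \frac{426}{5} = - \frac{421}{5}$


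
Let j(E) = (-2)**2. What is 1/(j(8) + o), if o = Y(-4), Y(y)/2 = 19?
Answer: 1/42 ≈ 0.023810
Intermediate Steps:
j(E) = 4
Y(y) = 38 (Y(y) = 2*19 = 38)
o = 38
1/(j(8) + o) = 1/(4 + 38) = 1/42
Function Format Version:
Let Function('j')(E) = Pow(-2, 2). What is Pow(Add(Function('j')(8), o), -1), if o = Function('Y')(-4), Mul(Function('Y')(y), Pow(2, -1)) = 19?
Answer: Rational(1, 42) ≈ 0.023810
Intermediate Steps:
Function('j')(E) = 4
Function('Y')(y) = 38 (Function('Y')(y) = Mul(2, 19) = 38)
o = 38
Pow(Add(Function('j')(8), o), -1) = Pow(Add(4, 38), -1) = Pow(42, -1) = Rational(1, 42)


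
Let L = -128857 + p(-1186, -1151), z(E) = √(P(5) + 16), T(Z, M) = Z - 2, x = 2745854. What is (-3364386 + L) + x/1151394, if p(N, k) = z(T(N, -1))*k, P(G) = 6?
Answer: -2011048142444/575697 - 1151*√22 ≈ -3.4986e+6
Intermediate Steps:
T(Z, M) = -2 + Z
z(E) = √22 (z(E) = √(6 + 16) = √22)
p(N, k) = k*√22 (p(N, k) = √22*k = k*√22)
L = -128857 - 1151*√22 ≈ -1.3426e+5
(-3364386 + L) + x/1151394 = (-3364386 + (-128857 - 1151*√22)) + 2745854/1151394 = (-3493243 - 1151*√22) + 2745854*(1/1151394) = (-3493243 - 1151*√22) + 1372927/575697 = -2011048142444/575697 - 1151*√22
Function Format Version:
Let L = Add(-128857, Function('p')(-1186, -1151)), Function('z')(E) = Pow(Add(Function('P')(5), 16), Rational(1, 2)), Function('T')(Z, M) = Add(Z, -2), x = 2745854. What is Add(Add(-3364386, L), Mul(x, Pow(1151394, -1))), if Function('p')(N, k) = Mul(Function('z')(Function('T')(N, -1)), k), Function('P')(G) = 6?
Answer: Add(Rational(-2011048142444, 575697), Mul(-1151, Pow(22, Rational(1, 2)))) ≈ -3.4986e+6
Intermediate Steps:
Function('T')(Z, M) = Add(-2, Z)
Function('z')(E) = Pow(22, Rational(1, 2)) (Function('z')(E) = Pow(Add(6, 16), Rational(1, 2)) = Pow(22, Rational(1, 2)))
Function('p')(N, k) = Mul(k, Pow(22, Rational(1, 2))) (Function('p')(N, k) = Mul(Pow(22, Rational(1, 2)), k) = Mul(k, Pow(22, Rational(1, 2))))
L = Add(-128857, Mul(-1151, Pow(22, Rational(1, 2)))) ≈ -1.3426e+5
Add(Add(-3364386, L), Mul(x, Pow(1151394, -1))) = Add(Add(-3364386, Add(-128857, Mul(-1151, Pow(22, Rational(1, 2))))), Mul(2745854, Pow(1151394, -1))) = Add(Add(-3493243, Mul(-1151, Pow(22, Rational(1, 2)))), Mul(2745854, Rational(1, 1151394))) = Add(Add(-3493243, Mul(-1151, Pow(22, Rational(1, 2)))), Rational(1372927, 575697)) = Add(Rational(-2011048142444, 575697), Mul(-1151, Pow(22, Rational(1, 2))))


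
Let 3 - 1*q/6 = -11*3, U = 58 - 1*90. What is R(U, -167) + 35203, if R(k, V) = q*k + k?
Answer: 28259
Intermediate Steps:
U = -32 (U = 58 - 90 = -32)
q = 216 (q = 18 - (-66)*3 = 18 - 6*(-33) = 18 + 198 = 216)
R(k, V) = 217*k (R(k, V) = 216*k + k = 217*k)
R(U, -167) + 35203 = 217*(-32) + 35203 = -6944 + 35203 = 28259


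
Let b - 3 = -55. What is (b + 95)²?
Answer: 1849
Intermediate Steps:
b = -52 (b = 3 - 55 = -52)
(b + 95)² = (-52 + 95)² = 43² = 1849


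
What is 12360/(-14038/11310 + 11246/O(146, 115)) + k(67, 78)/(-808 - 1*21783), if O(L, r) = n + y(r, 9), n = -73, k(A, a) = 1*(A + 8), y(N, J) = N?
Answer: 5526160428975/119170032601 ≈ 46.372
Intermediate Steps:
k(A, a) = 8 + A (k(A, a) = 1*(8 + A) = 8 + A)
O(L, r) = -73 + r
12360/(-14038/11310 + 11246/O(146, 115)) + k(67, 78)/(-808 - 1*21783) = 12360/(-14038/11310 + 11246/(-73 + 115)) + (8 + 67)/(-808 - 1*21783) = 12360/(-14038*1/11310 + 11246/42) + 75/(-808 - 21783) = 12360/(-7019/5655 + 11246*(1/42)) + 75/(-22591) = 12360/(-7019/5655 + 5623/21) + 75*(-1/22591) = 12360/(10550222/39585) - 75/22591 = 12360*(39585/10550222) - 75/22591 = 244635300/5275111 - 75/22591 = 5526160428975/119170032601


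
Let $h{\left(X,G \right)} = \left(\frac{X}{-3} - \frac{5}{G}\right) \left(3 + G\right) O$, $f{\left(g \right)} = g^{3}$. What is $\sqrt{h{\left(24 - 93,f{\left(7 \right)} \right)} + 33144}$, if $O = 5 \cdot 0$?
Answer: $2 \sqrt{8286} \approx 182.05$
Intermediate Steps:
$O = 0$
$h{\left(X,G \right)} = 0$ ($h{\left(X,G \right)} = \left(\frac{X}{-3} - \frac{5}{G}\right) \left(3 + G\right) 0 = \left(X \left(- \frac{1}{3}\right) - \frac{5}{G}\right) \left(3 + G\right) 0 = \left(- \frac{X}{3} - \frac{5}{G}\right) \left(3 + G\right) 0 = \left(- \frac{5}{G} - \frac{X}{3}\right) \left(3 + G\right) 0 = \left(3 + G\right) \left(- \frac{5}{G} - \frac{X}{3}\right) 0 = 0$)
$\sqrt{h{\left(24 - 93,f{\left(7 \right)} \right)} + 33144} = \sqrt{0 + 33144} = \sqrt{33144} = 2 \sqrt{8286}$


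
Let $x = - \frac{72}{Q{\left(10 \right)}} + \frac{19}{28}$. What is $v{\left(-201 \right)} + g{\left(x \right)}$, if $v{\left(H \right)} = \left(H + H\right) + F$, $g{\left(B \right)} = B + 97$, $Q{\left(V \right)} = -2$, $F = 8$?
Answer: $- \frac{7289}{28} \approx -260.32$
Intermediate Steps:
$x = \frac{1027}{28}$ ($x = - \frac{72}{-2} + \frac{19}{28} = \left(-72\right) \left(- \frac{1}{2}\right) + 19 \cdot \frac{1}{28} = 36 + \frac{19}{28} = \frac{1027}{28} \approx 36.679$)
$g{\left(B \right)} = 97 + B$
$v{\left(H \right)} = 8 + 2 H$ ($v{\left(H \right)} = \left(H + H\right) + 8 = 2 H + 8 = 8 + 2 H$)
$v{\left(-201 \right)} + g{\left(x \right)} = \left(8 + 2 \left(-201\right)\right) + \left(97 + \frac{1027}{28}\right) = \left(8 - 402\right) + \frac{3743}{28} = -394 + \frac{3743}{28} = - \frac{7289}{28}$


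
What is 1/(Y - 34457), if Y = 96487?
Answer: 1/62030 ≈ 1.6121e-5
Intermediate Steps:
1/(Y - 34457) = 1/(96487 - 34457) = 1/62030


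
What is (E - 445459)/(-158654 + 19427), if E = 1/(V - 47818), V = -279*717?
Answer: 110411913200/34508943447 ≈ 3.1995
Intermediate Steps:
V = -200043
E = -1/247861 (E = 1/(-200043 - 47818) = 1/(-247861) = -1/247861 ≈ -4.0345e-6)
(E - 445459)/(-158654 + 19427) = (-1/247861 - 445459)/(-158654 + 19427) = -110411913200/247861/(-139227) = -110411913200/247861*(-1/139227) = 110411913200/34508943447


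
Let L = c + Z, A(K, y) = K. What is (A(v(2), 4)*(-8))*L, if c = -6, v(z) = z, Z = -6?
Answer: 192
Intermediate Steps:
L = -12 (L = -6 - 6 = -12)
(A(v(2), 4)*(-8))*L = (2*(-8))*(-12) = -16*(-12) = 192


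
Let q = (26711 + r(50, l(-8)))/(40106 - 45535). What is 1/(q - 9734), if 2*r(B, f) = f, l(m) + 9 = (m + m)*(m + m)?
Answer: -10858/105745441 ≈ -0.00010268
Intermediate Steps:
l(m) = -9 + 4*m**2 (l(m) = -9 + (m + m)*(m + m) = -9 + (2*m)*(2*m) = -9 + 4*m**2)
r(B, f) = f/2
q = -53669/10858 (q = (26711 + (-9 + 4*(-8)**2)/2)/(40106 - 45535) = (26711 + (-9 + 4*64)/2)/(-5429) = (26711 + (-9 + 256)/2)*(-1/5429) = (26711 + (1/2)*247)*(-1/5429) = (26711 + 247/2)*(-1/5429) = (53669/2)*(-1/5429) = -53669/10858 ≈ -4.9428)
1/(q - 9734) = 1/(-53669/10858 - 9734) = 1/(-105745441/10858) = -10858/105745441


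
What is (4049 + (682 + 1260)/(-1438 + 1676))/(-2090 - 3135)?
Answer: -482802/621775 ≈ -0.77649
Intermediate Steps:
(4049 + (682 + 1260)/(-1438 + 1676))/(-2090 - 3135) = (4049 + 1942/238)/(-5225) = (4049 + 1942*(1/238))*(-1/5225) = (4049 + 971/119)*(-1/5225) = (482802/119)*(-1/5225) = -482802/621775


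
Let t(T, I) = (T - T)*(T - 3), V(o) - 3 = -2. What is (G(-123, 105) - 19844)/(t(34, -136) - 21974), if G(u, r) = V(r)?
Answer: 19843/21974 ≈ 0.90302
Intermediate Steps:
V(o) = 1 (V(o) = 3 - 2 = 1)
t(T, I) = 0 (t(T, I) = 0*(-3 + T) = 0)
G(u, r) = 1
(G(-123, 105) - 19844)/(t(34, -136) - 21974) = (1 - 19844)/(0 - 21974) = -19843/(-21974) = -19843*(-1/21974) = 19843/21974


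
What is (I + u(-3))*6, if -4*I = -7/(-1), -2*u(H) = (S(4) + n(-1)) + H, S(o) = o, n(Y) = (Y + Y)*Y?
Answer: -39/2 ≈ -19.500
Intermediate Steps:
n(Y) = 2*Y² (n(Y) = (2*Y)*Y = 2*Y²)
u(H) = -3 - H/2 (u(H) = -((4 + 2*(-1)²) + H)/2 = -((4 + 2*1) + H)/2 = -((4 + 2) + H)/2 = -(6 + H)/2 = -3 - H/2)
I = -7/4 (I = -(-7)/(4*(-1)) = -(-7)*(-1)/4 = -¼*7 = -7/4 ≈ -1.7500)
(I + u(-3))*6 = (-7/4 + (-3 - ½*(-3)))*6 = (-7/4 + (-3 + 3/2))*6 = (-7/4 - 3/2)*6 = -13/4*6 = -39/2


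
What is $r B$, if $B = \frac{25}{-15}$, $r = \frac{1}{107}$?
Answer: $- \frac{5}{321} \approx -0.015576$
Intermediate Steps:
$r = \frac{1}{107} \approx 0.0093458$
$B = - \frac{5}{3}$ ($B = 25 \left(- \frac{1}{15}\right) = - \frac{5}{3} \approx -1.6667$)
$r B = \frac{1}{107} \left(- \frac{5}{3}\right) = - \frac{5}{321}$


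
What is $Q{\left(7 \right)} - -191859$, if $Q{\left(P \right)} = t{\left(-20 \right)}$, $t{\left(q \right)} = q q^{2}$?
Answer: $183859$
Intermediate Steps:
$t{\left(q \right)} = q^{3}$
$Q{\left(P \right)} = -8000$ ($Q{\left(P \right)} = \left(-20\right)^{3} = -8000$)
$Q{\left(7 \right)} - -191859 = -8000 - -191859 = -8000 + 191859 = 183859$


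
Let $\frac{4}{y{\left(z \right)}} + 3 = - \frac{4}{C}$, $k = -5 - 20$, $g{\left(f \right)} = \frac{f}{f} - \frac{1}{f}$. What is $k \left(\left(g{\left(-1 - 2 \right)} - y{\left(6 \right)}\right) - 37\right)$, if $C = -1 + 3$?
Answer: $\frac{2615}{3} \approx 871.67$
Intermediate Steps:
$g{\left(f \right)} = 1 - \frac{1}{f}$
$C = 2$
$k = -25$ ($k = -5 - 20 = -25$)
$y{\left(z \right)} = - \frac{4}{5}$ ($y{\left(z \right)} = \frac{4}{-3 - \frac{4}{2}} = \frac{4}{-3 - 2} = \frac{4}{-5} = 4 \left(- \frac{1}{5}\right) = - \frac{4}{5}$)
$k \left(\left(g{\left(-1 - 2 \right)} - y{\left(6 \right)}\right) - 37\right) = - 25 \left(\left(\frac{-1 - 3}{-1 - 2} - - \frac{4}{5}\right) - 37\right) = - 25 \left(\left(\frac{-1 - 3}{-3} + \frac{4}{5}\right) - 37\right) = - 25 \left(\left(\left(- \frac{1}{3}\right) \left(-4\right) + \frac{4}{5}\right) - 37\right) = - 25 \left(\left(\frac{4}{3} + \frac{4}{5}\right) - 37\right) = - 25 \left(\frac{32}{15} - 37\right) = \left(-25\right) \left(- \frac{523}{15}\right) = \frac{2615}{3}$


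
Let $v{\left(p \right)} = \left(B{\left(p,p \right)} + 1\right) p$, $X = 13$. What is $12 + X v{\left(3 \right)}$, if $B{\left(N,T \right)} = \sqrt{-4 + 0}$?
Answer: $51 + 78 i \approx 51.0 + 78.0 i$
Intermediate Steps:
$B{\left(N,T \right)} = 2 i$ ($B{\left(N,T \right)} = \sqrt{-4} = 2 i$)
$v{\left(p \right)} = p \left(1 + 2 i\right)$ ($v{\left(p \right)} = \left(2 i + 1\right) p = \left(1 + 2 i\right) p = p \left(1 + 2 i\right)$)
$12 + X v{\left(3 \right)} = 12 + 13 \cdot 3 \left(1 + 2 i\right) = 12 + 13 \left(3 + 6 i\right) = 12 + \left(39 + 78 i\right) = 51 + 78 i$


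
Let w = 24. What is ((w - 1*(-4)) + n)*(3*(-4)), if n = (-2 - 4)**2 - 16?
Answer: -576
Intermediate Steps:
n = 20 (n = (-6)**2 - 16 = 36 - 16 = 20)
((w - 1*(-4)) + n)*(3*(-4)) = ((24 - 1*(-4)) + 20)*(3*(-4)) = ((24 + 4) + 20)*(-12) = (28 + 20)*(-12) = 48*(-12) = -576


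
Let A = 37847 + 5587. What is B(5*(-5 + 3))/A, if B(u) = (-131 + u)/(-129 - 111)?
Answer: 47/3474720 ≈ 1.3526e-5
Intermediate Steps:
A = 43434
B(u) = 131/240 - u/240 (B(u) = (-131 + u)/(-240) = (-131 + u)*(-1/240) = 131/240 - u/240)
B(5*(-5 + 3))/A = (131/240 - (-5 + 3)/48)/43434 = (131/240 - (-2)/48)*(1/43434) = (131/240 - 1/240*(-10))*(1/43434) = (131/240 + 1/24)*(1/43434) = (47/80)*(1/43434) = 47/3474720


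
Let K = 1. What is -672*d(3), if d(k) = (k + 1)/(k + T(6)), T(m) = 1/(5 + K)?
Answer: -16128/19 ≈ -848.84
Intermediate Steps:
T(m) = ⅙ (T(m) = 1/(5 + 1) = 1/6 = ⅙)
d(k) = (1 + k)/(⅙ + k) (d(k) = (k + 1)/(k + ⅙) = (1 + k)/(⅙ + k))
-672*d(3) = -4032*(1 + 3)/(1 + 6*3) = -4032*4/(1 + 18) = -4032*4/19 = -672*24/19 = -16128/19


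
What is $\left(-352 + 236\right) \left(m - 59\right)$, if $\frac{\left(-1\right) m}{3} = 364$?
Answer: $133516$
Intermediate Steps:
$m = -1092$ ($m = \left(-3\right) 364 = -1092$)
$\left(-352 + 236\right) \left(m - 59\right) = \left(-352 + 236\right) \left(-1092 - 59\right) = \left(-116\right) \left(-1151\right) = 133516$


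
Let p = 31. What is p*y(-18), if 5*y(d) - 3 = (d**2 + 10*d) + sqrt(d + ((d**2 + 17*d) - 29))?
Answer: 4557/5 + 31*I*sqrt(29)/5 ≈ 911.4 + 33.388*I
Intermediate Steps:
y(d) = 3/5 + 2*d + d**2/5 + sqrt(-29 + d**2 + 18*d)/5 (y(d) = 3/5 + ((d**2 + 10*d) + sqrt(d + ((d**2 + 17*d) - 29)))/5 = 3/5 + ((d**2 + 10*d) + sqrt(d + (-29 + d**2 + 17*d)))/5 = 3/5 + ((d**2 + 10*d) + sqrt(-29 + d**2 + 18*d))/5 = 3/5 + (d**2 + sqrt(-29 + d**2 + 18*d) + 10*d)/5 = 3/5 + (2*d + d**2/5 + sqrt(-29 + d**2 + 18*d)/5) = 3/5 + 2*d + d**2/5 + sqrt(-29 + d**2 + 18*d)/5)
p*y(-18) = 31*(3/5 + 2*(-18) + (1/5)*(-18)**2 + sqrt(-29 + (-18)**2 + 18*(-18))/5) = 31*(3/5 - 36 + (1/5)*324 + sqrt(-29 + 324 - 324)/5) = 31*(3/5 - 36 + 324/5 + sqrt(-29)/5) = 31*(3/5 - 36 + 324/5 + (I*sqrt(29))/5) = 31*(3/5 - 36 + 324/5 + I*sqrt(29)/5) = 31*(147/5 + I*sqrt(29)/5) = 4557/5 + 31*I*sqrt(29)/5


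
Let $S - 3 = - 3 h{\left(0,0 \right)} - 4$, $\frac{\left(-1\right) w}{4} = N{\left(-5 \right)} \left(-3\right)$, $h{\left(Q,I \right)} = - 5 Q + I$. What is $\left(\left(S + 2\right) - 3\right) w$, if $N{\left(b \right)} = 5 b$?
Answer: $600$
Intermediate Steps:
$h{\left(Q,I \right)} = I - 5 Q$
$w = -300$ ($w = - 4 \cdot 5 \left(-5\right) \left(-3\right) = - 4 \left(\left(-25\right) \left(-3\right)\right) = \left(-4\right) 75 = -300$)
$S = -1$ ($S = 3 - \left(4 + 3 \left(0 - 0\right)\right) = 3 - \left(4 + 3 \left(0 + 0\right)\right) = 3 - 4 = -1$)
$\left(\left(S + 2\right) - 3\right) w = \left(\left(-1 + 2\right) - 3\right) \left(-300\right) = \left(1 - 3\right) \left(-300\right) = \left(-2\right) \left(-300\right) = 600$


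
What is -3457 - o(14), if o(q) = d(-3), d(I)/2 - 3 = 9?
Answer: -3481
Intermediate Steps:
d(I) = 24 (d(I) = 6 + 2*9 = 6 + 18 = 24)
o(q) = 24
-3457 - o(14) = -3457 - 1*24 = -3457 - 24 = -3481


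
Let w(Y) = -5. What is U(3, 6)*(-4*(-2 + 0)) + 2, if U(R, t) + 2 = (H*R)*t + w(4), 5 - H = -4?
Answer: 1242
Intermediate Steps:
H = 9 (H = 5 - 1*(-4) = 5 + 4 = 9)
U(R, t) = -7 + 9*R*t (U(R, t) = -2 + ((9*R)*t - 5) = -2 + (9*R*t - 5) = -2 + (-5 + 9*R*t) = -7 + 9*R*t)
U(3, 6)*(-4*(-2 + 0)) + 2 = (-7 + 9*3*6)*(-4*(-2 + 0)) + 2 = (-7 + 162)*(-4*(-2)) + 2 = 155*8 + 2 = 1240 + 2 = 1242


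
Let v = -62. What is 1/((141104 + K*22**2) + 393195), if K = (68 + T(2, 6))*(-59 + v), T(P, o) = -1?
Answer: -1/3389489 ≈ -2.9503e-7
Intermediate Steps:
K = -8107 (K = (68 - 1)*(-59 - 62) = 67*(-121) = -8107)
1/((141104 + K*22**2) + 393195) = 1/((141104 - 8107*22**2) + 393195) = 1/((141104 - 8107*484) + 393195) = 1/((141104 - 3923788) + 393195) = 1/(-3782684 + 393195) = 1/(-3389489) = -1/3389489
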